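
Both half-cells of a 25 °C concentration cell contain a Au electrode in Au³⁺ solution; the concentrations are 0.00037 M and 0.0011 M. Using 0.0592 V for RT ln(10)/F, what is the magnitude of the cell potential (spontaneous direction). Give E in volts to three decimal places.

For a concentration cell E°cell = 0. The 0.0011 M side is the cathode (reduction is favoured where [Au³⁺] is higher).
With n = 3, E = −(0.0592/3) log([Au³⁺]ₐₙ/[Au³⁺]꜀ₐₜ) = −(0.0592/3) log(0.00037/0.0011) = −(0.0592/3)(-0.473) = +0.009 V.

+0.009 V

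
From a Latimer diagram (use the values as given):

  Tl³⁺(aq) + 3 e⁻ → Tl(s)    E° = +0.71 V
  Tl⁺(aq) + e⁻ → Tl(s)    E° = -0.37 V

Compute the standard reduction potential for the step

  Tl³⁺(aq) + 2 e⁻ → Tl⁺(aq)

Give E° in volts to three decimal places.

+1.250 V

Sequential free energies add, so n₃E°₃ = n₁E°₁ + n₂E°₂.
With n₃ = 3, and the known step contributing 1×(-0.37) V, the unknown satisfies 2·E° = 3×(+0.71) − 1×(-0.37) = +2.500.
E° = +2.500 / 2 = +1.250 V.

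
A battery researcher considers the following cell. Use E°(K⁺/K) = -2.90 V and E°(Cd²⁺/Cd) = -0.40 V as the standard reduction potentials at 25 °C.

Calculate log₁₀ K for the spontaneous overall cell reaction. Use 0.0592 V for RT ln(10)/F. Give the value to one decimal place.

Cathode: Cd²⁺/Cd; anode: K⁺/K. E°cell = +2.50 V, n = 2.
log K = nE°cell / 0.0592 = (2)(+2.50) / 0.0592 = 84.5.

84.5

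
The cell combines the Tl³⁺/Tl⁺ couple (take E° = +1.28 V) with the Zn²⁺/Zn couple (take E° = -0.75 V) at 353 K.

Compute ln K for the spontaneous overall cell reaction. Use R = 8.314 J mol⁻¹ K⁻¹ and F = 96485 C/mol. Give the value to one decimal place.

133.5

Cathode: Tl³⁺/Tl⁺; anode: Zn²⁺/Zn. E°cell = (+1.28) − (-0.75) = +2.03 V, with n = 2.
ΔG° = −nFE° = −RT ln K, so ln K = nFE°/(RT) = (2)(96485)(+2.03) / ((8.314)(353)) = 133.475.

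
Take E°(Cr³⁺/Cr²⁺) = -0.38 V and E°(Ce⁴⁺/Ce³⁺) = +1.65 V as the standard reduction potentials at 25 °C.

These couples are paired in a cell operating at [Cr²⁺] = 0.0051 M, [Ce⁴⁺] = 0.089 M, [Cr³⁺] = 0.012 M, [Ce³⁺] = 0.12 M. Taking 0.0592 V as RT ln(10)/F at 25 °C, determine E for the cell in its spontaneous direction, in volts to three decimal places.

Ce⁴⁺/Ce³⁺ is the cathode (higher E°), Cr³⁺/Cr²⁺ the anode: E°cell = +1.65 − (-0.38) = +2.03 V, n = 1.
Overall: Ce⁴⁺(aq) + Cr²⁺(aq) → Ce³⁺(aq) + Cr³⁺(aq)
Q = [Ce³⁺]·[Cr³⁺] / ([Ce⁴⁺]·[Cr²⁺]); log Q = 0.501.
E = E° − (0.0592/n) log Q = +2.03 − (0.0592/1)(0.501) = +2.000 V.

+2.000 V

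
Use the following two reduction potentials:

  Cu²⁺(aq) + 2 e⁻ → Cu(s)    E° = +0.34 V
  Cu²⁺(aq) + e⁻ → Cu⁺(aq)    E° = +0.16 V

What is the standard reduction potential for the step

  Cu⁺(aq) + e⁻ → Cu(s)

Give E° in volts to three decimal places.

+0.520 V

Sequential free energies add, so n₃E°₃ = n₁E°₁ + n₂E°₂.
With n₃ = 2, and the known step contributing 1×(+0.16) V, the unknown satisfies 1·E° = 2×(+0.34) − 1×(+0.16) = +0.520.
E° = +0.520 / 1 = +0.520 V.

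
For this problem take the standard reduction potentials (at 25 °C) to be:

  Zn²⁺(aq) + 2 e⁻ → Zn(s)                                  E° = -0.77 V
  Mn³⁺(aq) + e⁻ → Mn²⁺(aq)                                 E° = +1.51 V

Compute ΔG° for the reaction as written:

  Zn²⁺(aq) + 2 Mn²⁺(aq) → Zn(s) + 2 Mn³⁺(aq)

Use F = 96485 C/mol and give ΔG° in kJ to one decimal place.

+440.0 kJ

As written, Zn²⁺/Zn is reduced (cathode) and Mn³⁺/Mn²⁺ is oxidised (anode), so E°cell = (-0.77) − (+1.51) = -2.28 V.
Balancing electrons gives n = 2.
ΔG° = −nFE° = −(2)(96485)(-2.28) = 439,972 J = +440.0 kJ.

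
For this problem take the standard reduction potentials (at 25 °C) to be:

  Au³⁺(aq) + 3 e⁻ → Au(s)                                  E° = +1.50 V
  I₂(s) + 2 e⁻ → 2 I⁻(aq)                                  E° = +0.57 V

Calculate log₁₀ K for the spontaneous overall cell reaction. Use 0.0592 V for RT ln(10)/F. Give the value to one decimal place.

94.3

Cathode: Au³⁺/Au; anode: I₂/I⁻. E°cell = +0.93 V, n = 6.
log K = nE°cell / 0.0592 = (6)(+0.93) / 0.0592 = 94.3.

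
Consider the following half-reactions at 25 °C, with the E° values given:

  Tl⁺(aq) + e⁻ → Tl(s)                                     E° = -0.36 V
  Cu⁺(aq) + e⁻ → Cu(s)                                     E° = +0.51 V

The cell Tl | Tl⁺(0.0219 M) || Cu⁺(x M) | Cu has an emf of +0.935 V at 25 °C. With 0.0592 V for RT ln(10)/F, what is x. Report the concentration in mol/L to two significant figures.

0.27 M

Cu⁺/Cu is the cathode, Tl⁺/Tl the anode: E°cell = +0.87 V, n = 1.
Overall reaction: Cu⁺(aq) + Tl(s) → Cu(s) + Tl⁺(aq); Q = [Tl⁺]^1/[Cu⁺]^1.
From E = E° − (0.0592/n) log Q: log Q = (E° − E)·n/0.0592 = (+0.87 − (+0.935))·1/0.0592 = -1.0980.
So 1·log[Cu⁺] = 1·log(0.0219) − log Q = -1.6596 − (-1.0980) = -0.5616; [Cu⁺] = 10^(-0.5616) ≈ 0.27 M.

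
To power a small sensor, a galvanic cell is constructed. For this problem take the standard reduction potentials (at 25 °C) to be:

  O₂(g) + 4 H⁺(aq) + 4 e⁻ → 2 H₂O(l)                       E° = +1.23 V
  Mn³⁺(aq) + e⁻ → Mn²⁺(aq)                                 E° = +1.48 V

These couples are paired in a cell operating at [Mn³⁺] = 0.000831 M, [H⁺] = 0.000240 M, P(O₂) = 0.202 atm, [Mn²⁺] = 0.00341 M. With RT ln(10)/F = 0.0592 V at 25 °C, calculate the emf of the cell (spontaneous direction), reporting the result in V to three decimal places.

+0.438 V

Mn³⁺/Mn²⁺ is the cathode (higher E°), O₂/H₂O the anode: E°cell = +1.48 − (+1.23) = +0.25 V, n = 4.
Overall: 4 Mn³⁺(aq) + 2 H₂O(l) → 4 Mn²⁺(aq) + O₂(g) + 4 H⁺(aq)
Q = [Mn²⁺]^4·P(O₂)·[H⁺]^4 / ([Mn³⁺]^4); log Q = -12.721.
E = E° − (0.0592/n) log Q = +0.25 − (0.0592/4)(-12.721) = +0.438 V.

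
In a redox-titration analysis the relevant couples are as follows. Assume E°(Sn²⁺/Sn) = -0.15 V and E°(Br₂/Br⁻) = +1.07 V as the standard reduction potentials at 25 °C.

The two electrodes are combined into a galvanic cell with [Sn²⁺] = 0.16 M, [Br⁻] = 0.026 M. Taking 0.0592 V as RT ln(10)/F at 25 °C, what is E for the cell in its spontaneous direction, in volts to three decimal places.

Br₂/Br⁻ is the cathode (higher E°), Sn²⁺/Sn the anode: E°cell = +1.07 − (-0.15) = +1.22 V, n = 2.
Overall: Br₂(l) + Sn(s) → 2 Br⁻(aq) + Sn²⁺(aq)
Q = [Br⁻]^2·[Sn²⁺]; log Q = -3.966.
E = E° − (0.0592/n) log Q = +1.22 − (0.0592/2)(-3.966) = +1.337 V.

+1.337 V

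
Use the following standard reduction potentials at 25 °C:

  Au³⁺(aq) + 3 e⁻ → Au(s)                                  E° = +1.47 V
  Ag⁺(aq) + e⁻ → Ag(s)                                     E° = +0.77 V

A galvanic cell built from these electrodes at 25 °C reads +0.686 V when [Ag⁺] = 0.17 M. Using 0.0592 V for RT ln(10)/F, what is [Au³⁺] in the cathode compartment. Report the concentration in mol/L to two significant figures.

Au³⁺/Au is the cathode, Ag⁺/Ag the anode: E°cell = +0.70 V, n = 3.
Overall reaction: Au³⁺(aq) + 3 Ag(s) → Au(s) + 3 Ag⁺(aq); Q = [Ag⁺]^3/[Au³⁺]^1.
From E = E° − (0.0592/n) log Q: log Q = (E° − E)·n/0.0592 = (+0.70 − (+0.686))·3/0.0592 = 0.7095.
So 1·log[Au³⁺] = 3·log(0.17) − log Q = -2.3087 − (0.7095) = -3.0182; [Au³⁺] = 10^(-3.0182) ≈ 0.00096 M.

0.00096 M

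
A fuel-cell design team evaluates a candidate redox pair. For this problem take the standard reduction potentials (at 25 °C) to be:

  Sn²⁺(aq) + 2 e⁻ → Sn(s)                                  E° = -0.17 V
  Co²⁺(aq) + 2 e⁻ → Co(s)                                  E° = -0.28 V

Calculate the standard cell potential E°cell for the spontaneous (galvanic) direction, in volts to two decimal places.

The Sn²⁺/Sn couple has the higher reduction potential, so it is the cathode; Co²⁺/Co is oxidised at the anode.
E°cell = E°(cathode) − E°(anode) = (-0.17) − (-0.28) = +0.11 V.

+0.11 V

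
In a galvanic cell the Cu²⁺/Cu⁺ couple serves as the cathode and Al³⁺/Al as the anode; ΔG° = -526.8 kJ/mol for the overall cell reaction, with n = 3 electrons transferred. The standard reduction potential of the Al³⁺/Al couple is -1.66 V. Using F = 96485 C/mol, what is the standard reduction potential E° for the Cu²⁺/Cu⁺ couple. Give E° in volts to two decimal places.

E°cell = −ΔG°/(nF) = −(-526.8×10³)/((3)(96485)) = +1.820 V.
Since Cu²⁺/Cu⁺ is the cathode and Al³⁺/Al the anode, E°cell = E°(Cu²⁺/Cu⁺) − E°(Al³⁺/Al).
So E°(Cu²⁺/Cu⁺) = E°cell + E°(Al³⁺/Al) = +1.820 + (-1.66) = +0.16 V.

+0.16 V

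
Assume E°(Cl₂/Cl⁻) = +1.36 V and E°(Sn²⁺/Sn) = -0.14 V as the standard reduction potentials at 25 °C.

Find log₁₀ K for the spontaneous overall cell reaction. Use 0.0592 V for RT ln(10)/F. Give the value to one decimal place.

50.7

Cathode: Cl₂/Cl⁻; anode: Sn²⁺/Sn. E°cell = +1.50 V, n = 2.
log K = nE°cell / 0.0592 = (2)(+1.50) / 0.0592 = 50.7.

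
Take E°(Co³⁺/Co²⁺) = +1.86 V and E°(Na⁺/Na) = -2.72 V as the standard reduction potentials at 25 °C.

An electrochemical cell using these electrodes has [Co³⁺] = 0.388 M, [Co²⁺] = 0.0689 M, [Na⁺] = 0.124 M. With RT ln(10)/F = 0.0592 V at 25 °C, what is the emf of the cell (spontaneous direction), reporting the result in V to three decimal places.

+4.678 V

Co³⁺/Co²⁺ is the cathode (higher E°), Na⁺/Na the anode: E°cell = +1.86 − (-2.72) = +4.58 V, n = 1.
Overall: Co³⁺(aq) + Na(s) → Co²⁺(aq) + Na⁺(aq)
Q = [Co²⁺]·[Na⁺] / ([Co³⁺]); log Q = -1.657.
E = E° − (0.0592/n) log Q = +4.58 − (0.0592/1)(-1.657) = +4.678 V.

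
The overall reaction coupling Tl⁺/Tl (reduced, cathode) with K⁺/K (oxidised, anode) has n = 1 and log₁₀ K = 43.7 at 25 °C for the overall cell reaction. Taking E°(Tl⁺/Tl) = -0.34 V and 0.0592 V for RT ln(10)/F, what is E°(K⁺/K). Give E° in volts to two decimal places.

E°cell = (0.0592/n)·log K = (0.0592/1)(43.7) = +2.587 V.
Since Tl⁺/Tl is the cathode and K⁺/K the anode, E°cell = E°(Tl⁺/Tl) − E°(K⁺/K).
So E°(K⁺/K) = E°(Tl⁺/Tl) − E°cell = (-0.34) − (+2.587) = -2.93 V.

-2.93 V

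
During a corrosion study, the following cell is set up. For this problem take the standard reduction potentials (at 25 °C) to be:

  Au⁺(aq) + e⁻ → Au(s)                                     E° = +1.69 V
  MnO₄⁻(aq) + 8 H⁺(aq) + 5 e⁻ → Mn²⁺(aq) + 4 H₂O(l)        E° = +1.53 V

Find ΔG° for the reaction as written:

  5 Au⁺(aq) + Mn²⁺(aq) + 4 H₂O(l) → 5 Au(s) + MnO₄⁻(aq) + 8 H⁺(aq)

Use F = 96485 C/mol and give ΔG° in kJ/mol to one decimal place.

As written, Au⁺/Au is reduced (cathode) and MnO₄⁻/Mn²⁺ is oxidised (anode), so E°cell = (+1.69) − (+1.53) = +0.16 V.
Balancing electrons gives n = 5.
ΔG° = −nFE° = −(5)(96485)(+0.16) = -77,188 J = -77.2 kJ/mol.

-77.2 kJ/mol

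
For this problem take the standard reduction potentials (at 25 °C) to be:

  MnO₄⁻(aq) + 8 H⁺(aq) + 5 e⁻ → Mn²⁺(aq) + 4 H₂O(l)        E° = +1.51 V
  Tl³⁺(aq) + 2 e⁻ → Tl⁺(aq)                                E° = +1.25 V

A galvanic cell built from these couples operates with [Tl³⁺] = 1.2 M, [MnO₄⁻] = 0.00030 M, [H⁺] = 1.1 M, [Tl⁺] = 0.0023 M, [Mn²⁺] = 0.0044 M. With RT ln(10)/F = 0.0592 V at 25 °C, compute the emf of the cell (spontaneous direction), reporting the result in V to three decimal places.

+0.170 V

MnO₄⁻/Mn²⁺ is the cathode (higher E°), Tl³⁺/Tl⁺ the anode: E°cell = +1.51 − (+1.25) = +0.26 V, n = 10.
Overall: 2 MnO₄⁻(aq) + 16 H⁺(aq) + 5 Tl⁺(aq) → 2 Mn²⁺(aq) + 8 H₂O(l) + 5 Tl³⁺(aq)
Q = [Mn²⁺]^2·[Tl³⁺]^5 / ([MnO₄⁻]^2·[H⁺]^16·[Tl⁺]^5); log Q = 15.258.
E = E° − (0.0592/n) log Q = +0.26 − (0.0592/10)(15.258) = +0.170 V.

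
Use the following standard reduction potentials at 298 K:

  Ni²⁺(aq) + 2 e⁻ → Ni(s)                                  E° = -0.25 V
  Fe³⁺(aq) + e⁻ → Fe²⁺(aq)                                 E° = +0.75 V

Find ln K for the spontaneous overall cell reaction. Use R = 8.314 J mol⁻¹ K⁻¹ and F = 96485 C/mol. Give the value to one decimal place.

77.9

Cathode: Fe³⁺/Fe²⁺; anode: Ni²⁺/Ni. E°cell = (+0.75) − (-0.25) = +1.00 V, with n = 2.
ΔG° = −nFE° = −RT ln K, so ln K = nFE°/(RT) = (2)(96485)(+1.00) / ((8.314)(298)) = 77.887.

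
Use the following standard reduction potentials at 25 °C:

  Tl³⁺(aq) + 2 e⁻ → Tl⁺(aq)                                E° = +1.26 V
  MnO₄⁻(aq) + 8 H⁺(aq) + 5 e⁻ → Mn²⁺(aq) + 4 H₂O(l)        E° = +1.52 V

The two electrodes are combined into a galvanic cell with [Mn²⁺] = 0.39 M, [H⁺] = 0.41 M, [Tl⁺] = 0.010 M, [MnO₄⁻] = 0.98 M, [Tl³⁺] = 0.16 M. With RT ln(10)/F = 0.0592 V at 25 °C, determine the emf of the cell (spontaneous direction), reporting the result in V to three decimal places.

MnO₄⁻/Mn²⁺ is the cathode (higher E°), Tl³⁺/Tl⁺ the anode: E°cell = +1.52 − (+1.26) = +0.26 V, n = 10.
Overall: 2 MnO₄⁻(aq) + 16 H⁺(aq) + 5 Tl⁺(aq) → 2 Mn²⁺(aq) + 8 H₂O(l) + 5 Tl³⁺(aq)
Q = [Mn²⁺]^2·[Tl³⁺]^5 / ([MnO₄⁻]^2·[H⁺]^16·[Tl⁺]^5); log Q = 11.416.
E = E° − (0.0592/n) log Q = +0.26 − (0.0592/10)(11.416) = +0.192 V.

+0.192 V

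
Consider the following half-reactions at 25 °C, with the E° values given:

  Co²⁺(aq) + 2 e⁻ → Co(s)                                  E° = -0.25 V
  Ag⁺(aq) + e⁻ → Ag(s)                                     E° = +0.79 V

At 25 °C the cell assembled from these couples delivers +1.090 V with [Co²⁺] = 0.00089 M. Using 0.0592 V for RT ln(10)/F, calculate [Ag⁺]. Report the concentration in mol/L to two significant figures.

Ag⁺/Ag is the cathode, Co²⁺/Co the anode: E°cell = +1.04 V, n = 2.
Overall reaction: 2 Ag⁺(aq) + Co(s) → 2 Ag(s) + Co²⁺(aq); Q = [Co²⁺]^1/[Ag⁺]^2.
From E = E° − (0.0592/n) log Q: log Q = (E° − E)·n/0.0592 = (+1.04 − (+1.090))·2/0.0592 = -1.6892.
So 2·log[Ag⁺] = 1·log(0.00089) − log Q = -3.0506 − (-1.6892) = -1.3614; log[Ag⁺] = -1.3614 / 2 = -0.6807; [Ag⁺] = 10^(-0.6807) ≈ 0.21 M.

0.21 M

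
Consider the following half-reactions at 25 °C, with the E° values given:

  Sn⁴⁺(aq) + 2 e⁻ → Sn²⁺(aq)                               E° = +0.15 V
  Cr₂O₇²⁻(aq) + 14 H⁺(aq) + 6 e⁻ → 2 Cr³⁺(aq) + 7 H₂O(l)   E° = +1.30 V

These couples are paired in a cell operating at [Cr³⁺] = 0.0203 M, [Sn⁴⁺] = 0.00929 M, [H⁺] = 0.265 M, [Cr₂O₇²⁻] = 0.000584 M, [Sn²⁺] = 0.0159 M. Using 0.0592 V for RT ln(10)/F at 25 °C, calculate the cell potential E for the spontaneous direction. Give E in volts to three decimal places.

+1.079 V

Cr₂O₇²⁻/Cr³⁺ is the cathode (higher E°), Sn⁴⁺/Sn²⁺ the anode: E°cell = +1.30 − (+0.15) = +1.15 V, n = 6.
Overall: Cr₂O₇²⁻(aq) + 14 H⁺(aq) + 3 Sn²⁺(aq) → 2 Cr³⁺(aq) + 7 H₂O(l) + 3 Sn⁴⁺(aq)
Q = [Cr³⁺]^2·[Sn⁴⁺]^3 / ([Cr₂O₇²⁻]·[H⁺]^14·[Sn²⁺]^3); log Q = 7.223.
E = E° − (0.0592/n) log Q = +1.15 − (0.0592/6)(7.223) = +1.079 V.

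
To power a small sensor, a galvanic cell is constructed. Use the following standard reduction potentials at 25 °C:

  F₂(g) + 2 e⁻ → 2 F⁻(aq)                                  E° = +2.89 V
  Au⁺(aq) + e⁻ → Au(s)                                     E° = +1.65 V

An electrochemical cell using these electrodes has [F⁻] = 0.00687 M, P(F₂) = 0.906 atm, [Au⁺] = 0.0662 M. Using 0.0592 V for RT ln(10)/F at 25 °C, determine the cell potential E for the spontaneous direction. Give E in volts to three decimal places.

F₂/F⁻ is the cathode (higher E°), Au⁺/Au the anode: E°cell = +2.89 − (+1.65) = +1.24 V, n = 2.
Overall: F₂(g) + 2 Au(s) → 2 F⁻(aq) + 2 Au⁺(aq)
Q = [F⁻]^2·[Au⁺]^2 / (P(F₂)); log Q = -6.641.
E = E° − (0.0592/n) log Q = +1.24 − (0.0592/2)(-6.641) = +1.437 V.

+1.437 V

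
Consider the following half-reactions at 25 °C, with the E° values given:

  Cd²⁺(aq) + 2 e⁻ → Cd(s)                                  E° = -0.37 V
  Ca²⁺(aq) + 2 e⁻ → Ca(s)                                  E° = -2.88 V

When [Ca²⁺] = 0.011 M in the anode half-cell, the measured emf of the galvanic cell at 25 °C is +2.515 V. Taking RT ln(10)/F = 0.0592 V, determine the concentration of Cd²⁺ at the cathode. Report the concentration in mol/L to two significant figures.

0.016 M

Cd²⁺/Cd is the cathode, Ca²⁺/Ca the anode: E°cell = +2.51 V, n = 2.
Overall reaction: Cd²⁺(aq) + Ca(s) → Cd(s) + Ca²⁺(aq); Q = [Ca²⁺]^1/[Cd²⁺]^1.
From E = E° − (0.0592/n) log Q: log Q = (E° − E)·n/0.0592 = (+2.51 − (+2.515))·2/0.0592 = -0.1689.
So 1·log[Cd²⁺] = 1·log(0.011) − log Q = -1.9586 − (-0.1689) = -1.7897; [Cd²⁺] = 10^(-1.7897) ≈ 0.016 M.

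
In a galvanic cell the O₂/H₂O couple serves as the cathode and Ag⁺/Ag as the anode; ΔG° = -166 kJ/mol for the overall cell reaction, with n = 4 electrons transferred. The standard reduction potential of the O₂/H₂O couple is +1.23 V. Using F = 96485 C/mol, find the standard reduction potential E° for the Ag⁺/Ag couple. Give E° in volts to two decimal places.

E°cell = −ΔG°/(nF) = −(-166×10³)/((4)(96485)) = +0.430 V.
Since O₂/H₂O is the cathode and Ag⁺/Ag the anode, E°cell = E°(O₂/H₂O) − E°(Ag⁺/Ag).
So E°(Ag⁺/Ag) = E°(O₂/H₂O) − E°cell = (+1.23) − (+0.430) = +0.80 V.

+0.80 V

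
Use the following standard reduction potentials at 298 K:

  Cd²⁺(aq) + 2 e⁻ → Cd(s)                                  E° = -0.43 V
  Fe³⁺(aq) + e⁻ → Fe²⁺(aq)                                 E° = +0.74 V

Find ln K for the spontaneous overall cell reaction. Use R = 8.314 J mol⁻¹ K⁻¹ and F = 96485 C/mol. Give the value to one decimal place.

91.1

Cathode: Fe³⁺/Fe²⁺; anode: Cd²⁺/Cd. E°cell = (+0.74) − (-0.43) = +1.17 V, with n = 2.
ΔG° = −nFE° = −RT ln K, so ln K = nFE°/(RT) = (2)(96485)(+1.17) / ((8.314)(298)) = 91.127.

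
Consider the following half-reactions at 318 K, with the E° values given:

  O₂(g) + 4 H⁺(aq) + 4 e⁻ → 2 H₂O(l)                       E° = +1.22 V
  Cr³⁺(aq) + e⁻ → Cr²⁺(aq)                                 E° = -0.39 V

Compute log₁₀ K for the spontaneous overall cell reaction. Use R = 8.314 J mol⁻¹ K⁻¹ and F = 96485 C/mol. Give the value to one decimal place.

Cathode: O₂/H₂O; anode: Cr³⁺/Cr²⁺. E°cell = (+1.22) − (-0.39) = +1.61 V, with n = 4.
ΔG° = −nFE° = −RT ln K, so ln K = nFE°/(RT) = (4)(96485)(+1.61) / ((8.314)(318)) = 235.022.
log₁₀ K = 235.022 / ln 10 = 102.1.

102.1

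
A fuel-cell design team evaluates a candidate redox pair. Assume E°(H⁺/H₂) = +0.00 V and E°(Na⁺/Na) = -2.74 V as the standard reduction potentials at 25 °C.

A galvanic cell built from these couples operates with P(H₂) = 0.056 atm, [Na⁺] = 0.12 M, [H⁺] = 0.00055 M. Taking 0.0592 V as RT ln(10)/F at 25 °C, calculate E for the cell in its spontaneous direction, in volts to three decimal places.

+2.639 V

H⁺/H₂ is the cathode (higher E°), Na⁺/Na the anode: E°cell = +0.00 − (-2.74) = +2.74 V, n = 2.
Overall: 2 H⁺(aq) + 2 Na(s) → H₂(g) + 2 Na⁺(aq)
Q = P(H₂)·[Na⁺]^2 / ([H⁺]^2); log Q = 3.426.
E = E° − (0.0592/n) log Q = +2.74 − (0.0592/2)(3.426) = +2.639 V.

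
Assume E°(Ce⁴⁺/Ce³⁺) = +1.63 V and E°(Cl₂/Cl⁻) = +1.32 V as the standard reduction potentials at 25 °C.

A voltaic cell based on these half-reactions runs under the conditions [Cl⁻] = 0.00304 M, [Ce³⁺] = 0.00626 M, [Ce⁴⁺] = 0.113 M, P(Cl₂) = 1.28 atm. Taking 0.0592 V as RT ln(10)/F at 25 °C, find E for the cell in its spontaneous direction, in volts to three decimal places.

Ce⁴⁺/Ce³⁺ is the cathode (higher E°), Cl₂/Cl⁻ the anode: E°cell = +1.63 − (+1.32) = +0.31 V, n = 2.
Overall: 2 Ce⁴⁺(aq) + 2 Cl⁻(aq) → 2 Ce³⁺(aq) + Cl₂(g)
Q = [Ce³⁺]^2·P(Cl₂) / ([Ce⁴⁺]^2·[Cl⁻]^2); log Q = 2.628.
E = E° − (0.0592/n) log Q = +0.31 − (0.0592/2)(2.628) = +0.232 V.

+0.232 V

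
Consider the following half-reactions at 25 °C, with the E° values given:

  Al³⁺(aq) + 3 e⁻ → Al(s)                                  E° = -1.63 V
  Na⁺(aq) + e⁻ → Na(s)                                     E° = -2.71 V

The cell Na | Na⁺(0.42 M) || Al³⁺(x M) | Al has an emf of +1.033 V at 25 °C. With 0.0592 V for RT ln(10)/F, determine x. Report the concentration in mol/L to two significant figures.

0.00031 M

Al³⁺/Al is the cathode, Na⁺/Na the anode: E°cell = +1.08 V, n = 3.
Overall reaction: Al³⁺(aq) + 3 Na(s) → Al(s) + 3 Na⁺(aq); Q = [Na⁺]^3/[Al³⁺]^1.
From E = E° − (0.0592/n) log Q: log Q = (E° − E)·n/0.0592 = (+1.08 − (+1.033))·3/0.0592 = 2.3818.
So 1·log[Al³⁺] = 3·log(0.42) − log Q = -1.1303 − (2.3818) = -3.5121; [Al³⁺] = 10^(-3.5121) ≈ 0.00031 M.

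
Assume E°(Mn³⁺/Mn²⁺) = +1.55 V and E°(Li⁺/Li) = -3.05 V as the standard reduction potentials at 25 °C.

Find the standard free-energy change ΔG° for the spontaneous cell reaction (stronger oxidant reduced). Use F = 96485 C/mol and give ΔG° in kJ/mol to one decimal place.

-443.8 kJ/mol

Mn³⁺/Mn²⁺ (E° = +1.55 V) is the cathode; Li⁺/Li (E° = -3.05 V) is the anode, so E°cell = +4.60 V.
Balancing electrons gives n = 1 (lcm of 1 and 1).
ΔG° = −nFE° = −(1)(96485)(+4.60) = -443,831 J = -443.8 kJ/mol.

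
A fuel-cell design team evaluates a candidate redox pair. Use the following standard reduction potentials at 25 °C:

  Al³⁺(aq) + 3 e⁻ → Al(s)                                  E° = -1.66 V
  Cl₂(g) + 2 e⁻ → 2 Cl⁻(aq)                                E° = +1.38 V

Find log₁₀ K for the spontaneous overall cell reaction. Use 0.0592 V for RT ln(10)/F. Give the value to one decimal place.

Cathode: Cl₂/Cl⁻; anode: Al³⁺/Al. E°cell = +3.04 V, n = 6.
log K = nE°cell / 0.0592 = (6)(+3.04) / 0.0592 = 308.1.

308.1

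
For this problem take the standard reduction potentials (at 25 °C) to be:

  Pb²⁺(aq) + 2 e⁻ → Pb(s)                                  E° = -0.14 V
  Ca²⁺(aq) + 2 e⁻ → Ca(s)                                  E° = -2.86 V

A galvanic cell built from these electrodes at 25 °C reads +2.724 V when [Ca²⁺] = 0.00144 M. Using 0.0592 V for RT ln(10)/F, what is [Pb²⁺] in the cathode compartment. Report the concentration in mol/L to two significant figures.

Pb²⁺/Pb is the cathode, Ca²⁺/Ca the anode: E°cell = +2.72 V, n = 2.
Overall reaction: Pb²⁺(aq) + Ca(s) → Pb(s) + Ca²⁺(aq); Q = [Ca²⁺]^1/[Pb²⁺]^1.
From E = E° − (0.0592/n) log Q: log Q = (E° − E)·n/0.0592 = (+2.72 − (+2.724))·2/0.0592 = -0.1351.
So 1·log[Pb²⁺] = 1·log(0.00144) − log Q = -2.8416 − (-0.1351) = -2.7065; [Pb²⁺] = 10^(-2.7065) ≈ 0.0020 M.

0.0020 M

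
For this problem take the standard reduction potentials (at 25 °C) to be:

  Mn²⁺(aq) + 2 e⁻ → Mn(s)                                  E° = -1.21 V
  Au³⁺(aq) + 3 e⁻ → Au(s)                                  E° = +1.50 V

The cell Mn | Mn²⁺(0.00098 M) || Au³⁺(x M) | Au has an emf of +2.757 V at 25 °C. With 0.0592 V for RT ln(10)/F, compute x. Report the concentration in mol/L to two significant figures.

Au³⁺/Au is the cathode, Mn²⁺/Mn the anode: E°cell = +2.71 V, n = 6.
Overall reaction: 2 Au³⁺(aq) + 3 Mn(s) → 2 Au(s) + 3 Mn²⁺(aq); Q = [Mn²⁺]^3/[Au³⁺]^2.
From E = E° − (0.0592/n) log Q: log Q = (E° − E)·n/0.0592 = (+2.71 − (+2.757))·6/0.0592 = -4.7635.
So 2·log[Au³⁺] = 3·log(0.00098) − log Q = -9.0263 − (-4.7635) = -4.2628; log[Au³⁺] = -4.2628 / 2 = -2.1314; [Au³⁺] = 10^(-2.1314) ≈ 0.0074 M.

0.0074 M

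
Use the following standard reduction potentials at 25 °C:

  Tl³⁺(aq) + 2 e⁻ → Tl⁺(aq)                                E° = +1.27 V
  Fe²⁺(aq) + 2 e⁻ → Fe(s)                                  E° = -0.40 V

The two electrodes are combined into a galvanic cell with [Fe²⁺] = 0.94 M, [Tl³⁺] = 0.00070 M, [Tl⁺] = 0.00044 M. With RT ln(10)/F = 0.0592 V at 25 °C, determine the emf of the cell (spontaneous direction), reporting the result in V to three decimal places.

+1.677 V

Tl³⁺/Tl⁺ is the cathode (higher E°), Fe²⁺/Fe the anode: E°cell = +1.27 − (-0.40) = +1.67 V, n = 2.
Overall: Tl³⁺(aq) + Fe(s) → Tl⁺(aq) + Fe²⁺(aq)
Q = [Tl⁺]·[Fe²⁺] / ([Tl³⁺]); log Q = -0.229.
E = E° − (0.0592/n) log Q = +1.67 − (0.0592/2)(-0.229) = +1.677 V.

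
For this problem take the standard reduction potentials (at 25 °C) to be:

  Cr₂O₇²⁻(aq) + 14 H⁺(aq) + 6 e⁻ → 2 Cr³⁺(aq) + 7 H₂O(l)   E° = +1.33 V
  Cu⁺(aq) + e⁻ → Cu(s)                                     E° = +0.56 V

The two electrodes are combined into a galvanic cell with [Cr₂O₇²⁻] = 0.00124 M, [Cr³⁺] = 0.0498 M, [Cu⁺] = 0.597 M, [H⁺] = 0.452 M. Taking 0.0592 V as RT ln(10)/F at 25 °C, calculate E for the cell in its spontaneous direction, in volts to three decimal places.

+0.733 V

Cr₂O₇²⁻/Cr³⁺ is the cathode (higher E°), Cu⁺/Cu the anode: E°cell = +1.33 − (+0.56) = +0.77 V, n = 6.
Overall: Cr₂O₇²⁻(aq) + 14 H⁺(aq) + 6 Cu(s) → 2 Cr³⁺(aq) + 7 H₂O(l) + 6 Cu⁺(aq)
Q = [Cr³⁺]^2·[Cu⁺]^6 / ([Cr₂O₇²⁻]·[H⁺]^14); log Q = 3.785.
E = E° − (0.0592/n) log Q = +0.77 − (0.0592/6)(3.785) = +0.733 V.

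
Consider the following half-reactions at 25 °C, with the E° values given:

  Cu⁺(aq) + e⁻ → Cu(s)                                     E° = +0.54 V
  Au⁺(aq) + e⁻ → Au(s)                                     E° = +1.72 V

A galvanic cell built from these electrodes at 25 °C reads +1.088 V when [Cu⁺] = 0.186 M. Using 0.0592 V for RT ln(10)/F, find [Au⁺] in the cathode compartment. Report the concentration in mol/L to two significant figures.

Au⁺/Au is the cathode, Cu⁺/Cu the anode: E°cell = +1.18 V, n = 1.
Overall reaction: Au⁺(aq) + Cu(s) → Au(s) + Cu⁺(aq); Q = [Cu⁺]^1/[Au⁺]^1.
From E = E° − (0.0592/n) log Q: log Q = (E° − E)·n/0.0592 = (+1.18 − (+1.088))·1/0.0592 = 1.5541.
So 1·log[Au⁺] = 1·log(0.186) − log Q = -0.7305 − (1.5541) = -2.2846; [Au⁺] = 10^(-2.2846) ≈ 0.0052 M.

0.0052 M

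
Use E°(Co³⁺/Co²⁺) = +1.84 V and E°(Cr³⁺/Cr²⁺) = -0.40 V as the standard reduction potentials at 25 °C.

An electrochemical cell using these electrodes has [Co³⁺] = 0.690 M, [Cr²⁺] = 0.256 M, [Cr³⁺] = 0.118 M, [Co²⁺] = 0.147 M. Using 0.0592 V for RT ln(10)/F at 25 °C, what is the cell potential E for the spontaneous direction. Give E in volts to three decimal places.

+2.300 V

Co³⁺/Co²⁺ is the cathode (higher E°), Cr³⁺/Cr²⁺ the anode: E°cell = +1.84 − (-0.40) = +2.24 V, n = 1.
Overall: Co³⁺(aq) + Cr²⁺(aq) → Co²⁺(aq) + Cr³⁺(aq)
Q = [Co²⁺]·[Cr³⁺] / ([Co³⁺]·[Cr²⁺]); log Q = -1.008.
E = E° − (0.0592/n) log Q = +2.24 − (0.0592/1)(-1.008) = +2.300 V.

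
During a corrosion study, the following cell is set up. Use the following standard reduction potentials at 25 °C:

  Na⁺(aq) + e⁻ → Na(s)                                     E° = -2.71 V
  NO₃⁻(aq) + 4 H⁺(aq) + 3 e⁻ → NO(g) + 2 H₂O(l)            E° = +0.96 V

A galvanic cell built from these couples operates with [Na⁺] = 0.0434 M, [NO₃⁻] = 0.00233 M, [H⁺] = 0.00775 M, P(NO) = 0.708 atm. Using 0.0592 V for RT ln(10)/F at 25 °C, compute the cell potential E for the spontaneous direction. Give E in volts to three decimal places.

NO₃⁻/NO is the cathode (higher E°), Na⁺/Na the anode: E°cell = +0.96 − (-2.71) = +3.67 V, n = 3.
Overall: NO₃⁻(aq) + 4 H⁺(aq) + 3 Na(s) → NO(g) + 2 H₂O(l) + 3 Na⁺(aq)
Q = P(NO)·[Na⁺]^3 / ([NO₃⁻]·[H⁺]^4); log Q = 6.838.
E = E° − (0.0592/n) log Q = +3.67 − (0.0592/3)(6.838) = +3.535 V.

+3.535 V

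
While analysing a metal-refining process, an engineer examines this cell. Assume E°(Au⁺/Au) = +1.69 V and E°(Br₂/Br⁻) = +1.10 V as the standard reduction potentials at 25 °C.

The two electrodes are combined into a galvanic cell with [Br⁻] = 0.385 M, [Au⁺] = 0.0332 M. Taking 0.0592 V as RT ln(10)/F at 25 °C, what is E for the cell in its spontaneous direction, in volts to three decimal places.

Au⁺/Au is the cathode (higher E°), Br₂/Br⁻ the anode: E°cell = +1.69 − (+1.10) = +0.59 V, n = 2.
Overall: 2 Au⁺(aq) + 2 Br⁻(aq) → 2 Au(s) + Br₂(l)
Q = 1 / ([Au⁺]^2·[Br⁻]^2); log Q = 3.787.
E = E° − (0.0592/n) log Q = +0.59 − (0.0592/2)(3.787) = +0.478 V.

+0.478 V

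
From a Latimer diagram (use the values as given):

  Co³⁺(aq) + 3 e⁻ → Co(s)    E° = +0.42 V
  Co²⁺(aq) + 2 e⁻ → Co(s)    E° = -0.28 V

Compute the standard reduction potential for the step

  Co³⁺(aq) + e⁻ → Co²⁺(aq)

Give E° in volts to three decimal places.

+1.820 V

Sequential free energies add, so n₃E°₃ = n₁E°₁ + n₂E°₂.
With n₃ = 3, and the known step contributing 2×(-0.28) V, the unknown satisfies 1·E° = 3×(+0.42) − 2×(-0.28) = +1.820.
E° = +1.820 / 1 = +1.820 V.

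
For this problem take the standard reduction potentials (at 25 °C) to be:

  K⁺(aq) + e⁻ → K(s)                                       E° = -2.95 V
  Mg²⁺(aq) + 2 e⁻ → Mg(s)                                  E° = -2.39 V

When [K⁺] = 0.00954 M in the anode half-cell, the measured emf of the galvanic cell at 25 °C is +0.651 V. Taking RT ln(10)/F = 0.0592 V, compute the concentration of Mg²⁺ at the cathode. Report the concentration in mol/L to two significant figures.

Mg²⁺/Mg is the cathode, K⁺/K the anode: E°cell = +0.56 V, n = 2.
Overall reaction: Mg²⁺(aq) + 2 K(s) → Mg(s) + 2 K⁺(aq); Q = [K⁺]^2/[Mg²⁺]^1.
From E = E° − (0.0592/n) log Q: log Q = (E° − E)·n/0.0592 = (+0.56 − (+0.651))·2/0.0592 = -3.0743.
So 1·log[Mg²⁺] = 2·log(0.00954) − log Q = -4.0409 − (-3.0743) = -0.9666; [Mg²⁺] = 10^(-0.9666) ≈ 0.11 M.

0.11 M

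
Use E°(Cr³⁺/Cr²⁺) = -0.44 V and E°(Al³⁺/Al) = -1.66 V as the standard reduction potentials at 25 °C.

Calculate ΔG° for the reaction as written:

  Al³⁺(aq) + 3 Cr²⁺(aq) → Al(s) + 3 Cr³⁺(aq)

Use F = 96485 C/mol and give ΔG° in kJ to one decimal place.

As written, Al³⁺/Al is reduced (cathode) and Cr³⁺/Cr²⁺ is oxidised (anode), so E°cell = (-1.66) − (-0.44) = -1.22 V.
Balancing electrons gives n = 3.
ΔG° = −nFE° = −(3)(96485)(-1.22) = 353,135 J = +353.1 kJ.

+353.1 kJ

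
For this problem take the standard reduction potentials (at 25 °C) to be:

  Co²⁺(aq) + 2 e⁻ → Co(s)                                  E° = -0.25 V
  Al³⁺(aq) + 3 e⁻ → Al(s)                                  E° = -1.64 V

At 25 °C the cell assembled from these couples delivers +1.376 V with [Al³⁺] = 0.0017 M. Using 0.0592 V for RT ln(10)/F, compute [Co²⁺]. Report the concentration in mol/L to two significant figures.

0.0048 M

Co²⁺/Co is the cathode, Al³⁺/Al the anode: E°cell = +1.39 V, n = 6.
Overall reaction: 3 Co²⁺(aq) + 2 Al(s) → 3 Co(s) + 2 Al³⁺(aq); Q = [Al³⁺]^2/[Co²⁺]^3.
From E = E° − (0.0592/n) log Q: log Q = (E° − E)·n/0.0592 = (+1.39 − (+1.376))·6/0.0592 = 1.4189.
So 3·log[Co²⁺] = 2·log(0.0017) − log Q = -5.5391 − (1.4189) = -6.9580; log[Co²⁺] = -6.9580 / 3 = -2.3193; [Co²⁺] = 10^(-2.3193) ≈ 0.0048 M.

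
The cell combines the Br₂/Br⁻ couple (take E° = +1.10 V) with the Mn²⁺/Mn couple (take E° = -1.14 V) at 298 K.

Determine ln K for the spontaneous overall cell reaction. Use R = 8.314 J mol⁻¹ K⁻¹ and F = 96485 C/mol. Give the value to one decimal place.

174.5

Cathode: Br₂/Br⁻; anode: Mn²⁺/Mn. E°cell = (+1.10) − (-1.14) = +2.24 V, with n = 2.
ΔG° = −nFE° = −RT ln K, so ln K = nFE°/(RT) = (2)(96485)(+2.24) / ((8.314)(298)) = 174.466.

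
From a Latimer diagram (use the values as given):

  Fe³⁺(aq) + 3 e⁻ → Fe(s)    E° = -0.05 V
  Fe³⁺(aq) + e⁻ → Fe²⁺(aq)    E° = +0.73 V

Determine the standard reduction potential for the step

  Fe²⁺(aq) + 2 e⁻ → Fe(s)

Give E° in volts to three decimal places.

Sequential free energies add, so n₃E°₃ = n₁E°₁ + n₂E°₂.
With n₃ = 3, and the known step contributing 1×(+0.73) V, the unknown satisfies 2·E° = 3×(-0.05) − 1×(+0.73) = -0.880.
E° = -0.880 / 2 = -0.440 V.

-0.440 V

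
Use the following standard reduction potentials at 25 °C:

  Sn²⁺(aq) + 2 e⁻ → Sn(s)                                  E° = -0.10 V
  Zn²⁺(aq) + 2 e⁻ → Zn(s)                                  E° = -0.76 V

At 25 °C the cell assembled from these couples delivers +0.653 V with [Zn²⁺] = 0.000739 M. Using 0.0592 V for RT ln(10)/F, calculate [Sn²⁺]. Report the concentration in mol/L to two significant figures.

Sn²⁺/Sn is the cathode, Zn²⁺/Zn the anode: E°cell = +0.66 V, n = 2.
Overall reaction: Sn²⁺(aq) + Zn(s) → Sn(s) + Zn²⁺(aq); Q = [Zn²⁺]^1/[Sn²⁺]^1.
From E = E° − (0.0592/n) log Q: log Q = (E° − E)·n/0.0592 = (+0.66 − (+0.653))·2/0.0592 = 0.2365.
So 1·log[Sn²⁺] = 1·log(0.000739) − log Q = -3.1314 − (0.2365) = -3.3679; [Sn²⁺] = 10^(-3.3679) ≈ 0.00043 M.

0.00043 M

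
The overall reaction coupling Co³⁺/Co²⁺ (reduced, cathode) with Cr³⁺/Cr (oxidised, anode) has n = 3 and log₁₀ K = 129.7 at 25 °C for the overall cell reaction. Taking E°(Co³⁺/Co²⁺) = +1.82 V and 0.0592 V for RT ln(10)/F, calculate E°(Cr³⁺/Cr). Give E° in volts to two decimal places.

-0.74 V

E°cell = (0.0592/n)·log K = (0.0592/3)(129.7) = +2.559 V.
Since Co³⁺/Co²⁺ is the cathode and Cr³⁺/Cr the anode, E°cell = E°(Co³⁺/Co²⁺) − E°(Cr³⁺/Cr).
So E°(Cr³⁺/Cr) = E°(Co³⁺/Co²⁺) − E°cell = (+1.82) − (+2.559) = -0.74 V.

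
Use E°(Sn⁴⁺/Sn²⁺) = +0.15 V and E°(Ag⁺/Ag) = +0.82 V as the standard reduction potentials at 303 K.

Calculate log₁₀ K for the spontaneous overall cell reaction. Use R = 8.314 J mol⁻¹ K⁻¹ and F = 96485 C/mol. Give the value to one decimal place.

22.3

Cathode: Ag⁺/Ag; anode: Sn⁴⁺/Sn²⁺. E°cell = (+0.82) − (+0.15) = +0.67 V, with n = 2.
ΔG° = −nFE° = −RT ln K, so ln K = nFE°/(RT) = (2)(96485)(+0.67) / ((8.314)(303)) = 51.323.
log₁₀ K = 51.323 / ln 10 = 22.3.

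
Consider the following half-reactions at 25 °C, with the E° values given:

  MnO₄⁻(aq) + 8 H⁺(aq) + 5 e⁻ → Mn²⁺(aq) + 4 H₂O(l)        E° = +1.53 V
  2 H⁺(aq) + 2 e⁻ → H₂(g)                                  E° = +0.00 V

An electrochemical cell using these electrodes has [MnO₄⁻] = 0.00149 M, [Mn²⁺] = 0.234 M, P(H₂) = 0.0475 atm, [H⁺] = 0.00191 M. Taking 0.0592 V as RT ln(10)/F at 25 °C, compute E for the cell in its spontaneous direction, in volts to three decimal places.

+1.368 V

MnO₄⁻/Mn²⁺ is the cathode (higher E°), H⁺/H₂ the anode: E°cell = +1.53 − (+0.00) = +1.53 V, n = 10.
Overall: 2 MnO₄⁻(aq) + 6 H⁺(aq) + 5 H₂(g) → 2 Mn²⁺(aq) + 8 H₂O(l)
Q = [Mn²⁺]^2 / ([MnO₄⁻]^2·[H⁺]^6·P(H₂)^5); log Q = 27.322.
E = E° − (0.0592/n) log Q = +1.53 − (0.0592/10)(27.322) = +1.368 V.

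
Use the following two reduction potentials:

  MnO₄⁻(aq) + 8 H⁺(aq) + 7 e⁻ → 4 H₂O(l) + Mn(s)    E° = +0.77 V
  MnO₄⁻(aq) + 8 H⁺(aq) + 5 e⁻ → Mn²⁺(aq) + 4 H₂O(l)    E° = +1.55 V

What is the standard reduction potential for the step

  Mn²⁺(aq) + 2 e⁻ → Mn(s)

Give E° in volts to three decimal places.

-1.180 V

Sequential free energies add, so n₃E°₃ = n₁E°₁ + n₂E°₂.
With n₃ = 7, and the known step contributing 5×(+1.55) V, the unknown satisfies 2·E° = 7×(+0.77) − 5×(+1.55) = -2.360.
E° = -2.360 / 2 = -1.180 V.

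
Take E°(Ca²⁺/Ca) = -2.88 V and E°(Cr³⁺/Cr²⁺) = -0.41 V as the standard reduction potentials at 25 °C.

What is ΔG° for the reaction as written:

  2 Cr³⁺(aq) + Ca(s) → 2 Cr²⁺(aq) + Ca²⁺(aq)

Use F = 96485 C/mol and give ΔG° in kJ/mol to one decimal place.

-476.6 kJ/mol

As written, Cr³⁺/Cr²⁺ is reduced (cathode) and Ca²⁺/Ca is oxidised (anode), so E°cell = (-0.41) − (-2.88) = +2.47 V.
Balancing electrons gives n = 2.
ΔG° = −nFE° = −(2)(96485)(+2.47) = -476,636 J = -476.6 kJ/mol.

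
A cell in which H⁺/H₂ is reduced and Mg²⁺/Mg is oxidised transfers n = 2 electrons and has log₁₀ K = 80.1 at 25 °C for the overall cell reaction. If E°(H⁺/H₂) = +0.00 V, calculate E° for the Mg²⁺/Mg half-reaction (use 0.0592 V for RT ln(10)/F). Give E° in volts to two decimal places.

E°cell = (0.0592/n)·log K = (0.0592/2)(80.1) = +2.371 V.
Since H⁺/H₂ is the cathode and Mg²⁺/Mg the anode, E°cell = E°(H⁺/H₂) − E°(Mg²⁺/Mg).
So E°(Mg²⁺/Mg) = E°(H⁺/H₂) − E°cell = (+0.00) − (+2.371) = -2.37 V.

-2.37 V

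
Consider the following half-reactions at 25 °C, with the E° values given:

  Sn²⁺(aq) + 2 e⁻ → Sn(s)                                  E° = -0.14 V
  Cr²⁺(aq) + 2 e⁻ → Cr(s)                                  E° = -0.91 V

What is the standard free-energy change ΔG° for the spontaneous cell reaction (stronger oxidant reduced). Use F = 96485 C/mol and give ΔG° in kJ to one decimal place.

Sn²⁺/Sn (E° = -0.14 V) is the cathode; Cr²⁺/Cr (E° = -0.91 V) is the anode, so E°cell = +0.77 V.
Balancing electrons gives n = 2 (lcm of 2 and 2).
ΔG° = −nFE° = −(2)(96485)(+0.77) = -148,587 J = -148.6 kJ.

-148.6 kJ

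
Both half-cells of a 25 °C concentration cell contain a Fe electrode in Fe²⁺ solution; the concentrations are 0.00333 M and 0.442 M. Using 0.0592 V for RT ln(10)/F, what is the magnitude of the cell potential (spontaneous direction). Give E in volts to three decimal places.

+0.063 V

For a concentration cell E°cell = 0. The 0.442 M side is the cathode (reduction is favoured where [Fe²⁺] is higher).
With n = 2, E = −(0.0592/2) log([Fe²⁺]ₐₙ/[Fe²⁺]꜀ₐₜ) = −(0.0592/2) log(0.00333/0.442) = −(0.0592/2)(-2.123) = +0.063 V.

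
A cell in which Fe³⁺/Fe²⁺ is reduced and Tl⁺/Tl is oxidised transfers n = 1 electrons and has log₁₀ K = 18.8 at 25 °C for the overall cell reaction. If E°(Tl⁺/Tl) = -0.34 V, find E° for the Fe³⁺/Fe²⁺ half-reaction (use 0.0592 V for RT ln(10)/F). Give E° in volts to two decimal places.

+0.77 V

E°cell = (0.0592/n)·log K = (0.0592/1)(18.8) = +1.113 V.
Since Fe³⁺/Fe²⁺ is the cathode and Tl⁺/Tl the anode, E°cell = E°(Fe³⁺/Fe²⁺) − E°(Tl⁺/Tl).
So E°(Fe³⁺/Fe²⁺) = E°cell + E°(Tl⁺/Tl) = +1.113 + (-0.34) = +0.77 V.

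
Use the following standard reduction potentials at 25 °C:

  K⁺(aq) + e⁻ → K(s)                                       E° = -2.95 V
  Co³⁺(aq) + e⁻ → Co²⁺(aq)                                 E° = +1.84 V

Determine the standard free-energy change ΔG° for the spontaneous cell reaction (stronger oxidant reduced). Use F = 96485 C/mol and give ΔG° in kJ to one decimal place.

-462.2 kJ

Co³⁺/Co²⁺ (E° = +1.84 V) is the cathode; K⁺/K (E° = -2.95 V) is the anode, so E°cell = +4.79 V.
Balancing electrons gives n = 1 (lcm of 1 and 1).
ΔG° = −nFE° = −(1)(96485)(+4.79) = -462,163 J = -462.2 kJ.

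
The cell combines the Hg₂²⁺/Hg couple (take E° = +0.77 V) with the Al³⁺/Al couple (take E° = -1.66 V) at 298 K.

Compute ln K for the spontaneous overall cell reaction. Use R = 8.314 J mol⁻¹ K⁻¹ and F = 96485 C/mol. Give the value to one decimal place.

Cathode: Hg₂²⁺/Hg; anode: Al³⁺/Al. E°cell = (+0.77) − (-1.66) = +2.43 V, with n = 6.
ΔG° = −nFE° = −RT ln K, so ln K = nFE°/(RT) = (6)(96485)(+2.43) / ((8.314)(298)) = 567.794.

567.8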